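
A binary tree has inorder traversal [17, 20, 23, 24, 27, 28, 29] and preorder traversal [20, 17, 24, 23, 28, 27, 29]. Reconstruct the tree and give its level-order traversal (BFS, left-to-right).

Inorder:  [17, 20, 23, 24, 27, 28, 29]
Preorder: [20, 17, 24, 23, 28, 27, 29]
Algorithm: preorder visits root first, so consume preorder in order;
for each root, split the current inorder slice at that value into
left-subtree inorder and right-subtree inorder, then recurse.
Recursive splits:
  root=20; inorder splits into left=[17], right=[23, 24, 27, 28, 29]
  root=17; inorder splits into left=[], right=[]
  root=24; inorder splits into left=[23], right=[27, 28, 29]
  root=23; inorder splits into left=[], right=[]
  root=28; inorder splits into left=[27], right=[29]
  root=27; inorder splits into left=[], right=[]
  root=29; inorder splits into left=[], right=[]
Reconstructed level-order: [20, 17, 24, 23, 28, 27, 29]


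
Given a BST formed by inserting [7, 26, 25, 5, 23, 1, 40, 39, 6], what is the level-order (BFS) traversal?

Tree insertion order: [7, 26, 25, 5, 23, 1, 40, 39, 6]
Tree (level-order array): [7, 5, 26, 1, 6, 25, 40, None, None, None, None, 23, None, 39]
BFS from the root, enqueuing left then right child of each popped node:
  queue [7] -> pop 7, enqueue [5, 26], visited so far: [7]
  queue [5, 26] -> pop 5, enqueue [1, 6], visited so far: [7, 5]
  queue [26, 1, 6] -> pop 26, enqueue [25, 40], visited so far: [7, 5, 26]
  queue [1, 6, 25, 40] -> pop 1, enqueue [none], visited so far: [7, 5, 26, 1]
  queue [6, 25, 40] -> pop 6, enqueue [none], visited so far: [7, 5, 26, 1, 6]
  queue [25, 40] -> pop 25, enqueue [23], visited so far: [7, 5, 26, 1, 6, 25]
  queue [40, 23] -> pop 40, enqueue [39], visited so far: [7, 5, 26, 1, 6, 25, 40]
  queue [23, 39] -> pop 23, enqueue [none], visited so far: [7, 5, 26, 1, 6, 25, 40, 23]
  queue [39] -> pop 39, enqueue [none], visited so far: [7, 5, 26, 1, 6, 25, 40, 23, 39]
Result: [7, 5, 26, 1, 6, 25, 40, 23, 39]


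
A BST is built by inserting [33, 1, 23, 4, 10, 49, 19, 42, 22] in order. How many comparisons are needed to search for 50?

Search path for 50: 33 -> 49
Found: False
Comparisons: 2


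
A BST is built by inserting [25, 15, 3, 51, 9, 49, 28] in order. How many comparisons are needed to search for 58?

Search path for 58: 25 -> 51
Found: False
Comparisons: 2


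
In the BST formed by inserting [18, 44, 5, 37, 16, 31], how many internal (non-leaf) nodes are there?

Tree built from: [18, 44, 5, 37, 16, 31]
Tree (level-order array): [18, 5, 44, None, 16, 37, None, None, None, 31]
Rule: An internal node has at least one child.
Per-node child counts:
  node 18: 2 child(ren)
  node 5: 1 child(ren)
  node 16: 0 child(ren)
  node 44: 1 child(ren)
  node 37: 1 child(ren)
  node 31: 0 child(ren)
Matching nodes: [18, 5, 44, 37]
Count of internal (non-leaf) nodes: 4


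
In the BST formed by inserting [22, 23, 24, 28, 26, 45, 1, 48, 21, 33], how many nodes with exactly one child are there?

Tree built from: [22, 23, 24, 28, 26, 45, 1, 48, 21, 33]
Tree (level-order array): [22, 1, 23, None, 21, None, 24, None, None, None, 28, 26, 45, None, None, 33, 48]
Rule: These are nodes with exactly 1 non-null child.
Per-node child counts:
  node 22: 2 child(ren)
  node 1: 1 child(ren)
  node 21: 0 child(ren)
  node 23: 1 child(ren)
  node 24: 1 child(ren)
  node 28: 2 child(ren)
  node 26: 0 child(ren)
  node 45: 2 child(ren)
  node 33: 0 child(ren)
  node 48: 0 child(ren)
Matching nodes: [1, 23, 24]
Count of nodes with exactly one child: 3


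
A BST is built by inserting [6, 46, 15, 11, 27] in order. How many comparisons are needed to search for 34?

Search path for 34: 6 -> 46 -> 15 -> 27
Found: False
Comparisons: 4


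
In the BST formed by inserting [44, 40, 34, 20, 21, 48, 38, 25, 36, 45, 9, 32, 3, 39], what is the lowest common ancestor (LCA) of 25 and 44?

Tree insertion order: [44, 40, 34, 20, 21, 48, 38, 25, 36, 45, 9, 32, 3, 39]
Tree (level-order array): [44, 40, 48, 34, None, 45, None, 20, 38, None, None, 9, 21, 36, 39, 3, None, None, 25, None, None, None, None, None, None, None, 32]
In a BST, the LCA of p=25, q=44 is the first node v on the
root-to-leaf path with p <= v <= q (go left if both < v, right if both > v).
Walk from root:
  at 44: 25 <= 44 <= 44, this is the LCA
LCA = 44


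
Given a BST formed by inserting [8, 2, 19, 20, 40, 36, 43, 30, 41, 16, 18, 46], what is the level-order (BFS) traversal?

Tree insertion order: [8, 2, 19, 20, 40, 36, 43, 30, 41, 16, 18, 46]
Tree (level-order array): [8, 2, 19, None, None, 16, 20, None, 18, None, 40, None, None, 36, 43, 30, None, 41, 46]
BFS from the root, enqueuing left then right child of each popped node:
  queue [8] -> pop 8, enqueue [2, 19], visited so far: [8]
  queue [2, 19] -> pop 2, enqueue [none], visited so far: [8, 2]
  queue [19] -> pop 19, enqueue [16, 20], visited so far: [8, 2, 19]
  queue [16, 20] -> pop 16, enqueue [18], visited so far: [8, 2, 19, 16]
  queue [20, 18] -> pop 20, enqueue [40], visited so far: [8, 2, 19, 16, 20]
  queue [18, 40] -> pop 18, enqueue [none], visited so far: [8, 2, 19, 16, 20, 18]
  queue [40] -> pop 40, enqueue [36, 43], visited so far: [8, 2, 19, 16, 20, 18, 40]
  queue [36, 43] -> pop 36, enqueue [30], visited so far: [8, 2, 19, 16, 20, 18, 40, 36]
  queue [43, 30] -> pop 43, enqueue [41, 46], visited so far: [8, 2, 19, 16, 20, 18, 40, 36, 43]
  queue [30, 41, 46] -> pop 30, enqueue [none], visited so far: [8, 2, 19, 16, 20, 18, 40, 36, 43, 30]
  queue [41, 46] -> pop 41, enqueue [none], visited so far: [8, 2, 19, 16, 20, 18, 40, 36, 43, 30, 41]
  queue [46] -> pop 46, enqueue [none], visited so far: [8, 2, 19, 16, 20, 18, 40, 36, 43, 30, 41, 46]
Result: [8, 2, 19, 16, 20, 18, 40, 36, 43, 30, 41, 46]


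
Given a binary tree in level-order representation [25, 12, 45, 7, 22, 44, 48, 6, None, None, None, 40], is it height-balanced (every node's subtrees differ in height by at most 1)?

Tree (level-order array): [25, 12, 45, 7, 22, 44, 48, 6, None, None, None, 40]
Definition: a tree is height-balanced if, at every node, |h(left) - h(right)| <= 1 (empty subtree has height -1).
Bottom-up per-node check:
  node 6: h_left=-1, h_right=-1, diff=0 [OK], height=0
  node 7: h_left=0, h_right=-1, diff=1 [OK], height=1
  node 22: h_left=-1, h_right=-1, diff=0 [OK], height=0
  node 12: h_left=1, h_right=0, diff=1 [OK], height=2
  node 40: h_left=-1, h_right=-1, diff=0 [OK], height=0
  node 44: h_left=0, h_right=-1, diff=1 [OK], height=1
  node 48: h_left=-1, h_right=-1, diff=0 [OK], height=0
  node 45: h_left=1, h_right=0, diff=1 [OK], height=2
  node 25: h_left=2, h_right=2, diff=0 [OK], height=3
All nodes satisfy the balance condition.
Result: Balanced


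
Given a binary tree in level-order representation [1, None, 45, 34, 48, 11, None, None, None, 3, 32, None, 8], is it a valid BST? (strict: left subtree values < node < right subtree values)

Level-order array: [1, None, 45, 34, 48, 11, None, None, None, 3, 32, None, 8]
Validate using subtree bounds (lo, hi): at each node, require lo < value < hi,
then recurse left with hi=value and right with lo=value.
Preorder trace (stopping at first violation):
  at node 1 with bounds (-inf, +inf): OK
  at node 45 with bounds (1, +inf): OK
  at node 34 with bounds (1, 45): OK
  at node 11 with bounds (1, 34): OK
  at node 3 with bounds (1, 11): OK
  at node 8 with bounds (3, 11): OK
  at node 32 with bounds (11, 34): OK
  at node 48 with bounds (45, +inf): OK
No violation found at any node.
Result: Valid BST


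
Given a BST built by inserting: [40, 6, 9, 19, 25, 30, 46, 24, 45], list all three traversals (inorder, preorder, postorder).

Tree insertion order: [40, 6, 9, 19, 25, 30, 46, 24, 45]
Tree (level-order array): [40, 6, 46, None, 9, 45, None, None, 19, None, None, None, 25, 24, 30]
Inorder (L, root, R): [6, 9, 19, 24, 25, 30, 40, 45, 46]
Preorder (root, L, R): [40, 6, 9, 19, 25, 24, 30, 46, 45]
Postorder (L, R, root): [24, 30, 25, 19, 9, 6, 45, 46, 40]


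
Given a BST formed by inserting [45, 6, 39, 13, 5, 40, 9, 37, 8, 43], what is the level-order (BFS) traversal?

Tree insertion order: [45, 6, 39, 13, 5, 40, 9, 37, 8, 43]
Tree (level-order array): [45, 6, None, 5, 39, None, None, 13, 40, 9, 37, None, 43, 8]
BFS from the root, enqueuing left then right child of each popped node:
  queue [45] -> pop 45, enqueue [6], visited so far: [45]
  queue [6] -> pop 6, enqueue [5, 39], visited so far: [45, 6]
  queue [5, 39] -> pop 5, enqueue [none], visited so far: [45, 6, 5]
  queue [39] -> pop 39, enqueue [13, 40], visited so far: [45, 6, 5, 39]
  queue [13, 40] -> pop 13, enqueue [9, 37], visited so far: [45, 6, 5, 39, 13]
  queue [40, 9, 37] -> pop 40, enqueue [43], visited so far: [45, 6, 5, 39, 13, 40]
  queue [9, 37, 43] -> pop 9, enqueue [8], visited so far: [45, 6, 5, 39, 13, 40, 9]
  queue [37, 43, 8] -> pop 37, enqueue [none], visited so far: [45, 6, 5, 39, 13, 40, 9, 37]
  queue [43, 8] -> pop 43, enqueue [none], visited so far: [45, 6, 5, 39, 13, 40, 9, 37, 43]
  queue [8] -> pop 8, enqueue [none], visited so far: [45, 6, 5, 39, 13, 40, 9, 37, 43, 8]
Result: [45, 6, 5, 39, 13, 40, 9, 37, 43, 8]


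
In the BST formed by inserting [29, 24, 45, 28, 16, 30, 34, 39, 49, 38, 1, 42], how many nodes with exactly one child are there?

Tree built from: [29, 24, 45, 28, 16, 30, 34, 39, 49, 38, 1, 42]
Tree (level-order array): [29, 24, 45, 16, 28, 30, 49, 1, None, None, None, None, 34, None, None, None, None, None, 39, 38, 42]
Rule: These are nodes with exactly 1 non-null child.
Per-node child counts:
  node 29: 2 child(ren)
  node 24: 2 child(ren)
  node 16: 1 child(ren)
  node 1: 0 child(ren)
  node 28: 0 child(ren)
  node 45: 2 child(ren)
  node 30: 1 child(ren)
  node 34: 1 child(ren)
  node 39: 2 child(ren)
  node 38: 0 child(ren)
  node 42: 0 child(ren)
  node 49: 0 child(ren)
Matching nodes: [16, 30, 34]
Count of nodes with exactly one child: 3


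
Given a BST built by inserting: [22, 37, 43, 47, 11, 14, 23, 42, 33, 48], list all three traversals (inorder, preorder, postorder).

Tree insertion order: [22, 37, 43, 47, 11, 14, 23, 42, 33, 48]
Tree (level-order array): [22, 11, 37, None, 14, 23, 43, None, None, None, 33, 42, 47, None, None, None, None, None, 48]
Inorder (L, root, R): [11, 14, 22, 23, 33, 37, 42, 43, 47, 48]
Preorder (root, L, R): [22, 11, 14, 37, 23, 33, 43, 42, 47, 48]
Postorder (L, R, root): [14, 11, 33, 23, 42, 48, 47, 43, 37, 22]


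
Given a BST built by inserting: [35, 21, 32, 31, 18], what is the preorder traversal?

Tree insertion order: [35, 21, 32, 31, 18]
Tree (level-order array): [35, 21, None, 18, 32, None, None, 31]
Preorder traversal: [35, 21, 18, 32, 31]


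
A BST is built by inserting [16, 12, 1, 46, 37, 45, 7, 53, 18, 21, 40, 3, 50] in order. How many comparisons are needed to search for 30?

Search path for 30: 16 -> 46 -> 37 -> 18 -> 21
Found: False
Comparisons: 5


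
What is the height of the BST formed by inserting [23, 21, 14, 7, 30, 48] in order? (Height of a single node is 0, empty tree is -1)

Insertion order: [23, 21, 14, 7, 30, 48]
Tree (level-order array): [23, 21, 30, 14, None, None, 48, 7]
Compute height bottom-up (empty subtree = -1):
  height(7) = 1 + max(-1, -1) = 0
  height(14) = 1 + max(0, -1) = 1
  height(21) = 1 + max(1, -1) = 2
  height(48) = 1 + max(-1, -1) = 0
  height(30) = 1 + max(-1, 0) = 1
  height(23) = 1 + max(2, 1) = 3
Height = 3


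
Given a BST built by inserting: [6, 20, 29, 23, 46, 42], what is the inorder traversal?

Tree insertion order: [6, 20, 29, 23, 46, 42]
Tree (level-order array): [6, None, 20, None, 29, 23, 46, None, None, 42]
Inorder traversal: [6, 20, 23, 29, 42, 46]


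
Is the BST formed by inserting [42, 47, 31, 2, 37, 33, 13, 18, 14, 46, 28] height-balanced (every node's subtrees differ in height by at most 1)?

Tree (level-order array): [42, 31, 47, 2, 37, 46, None, None, 13, 33, None, None, None, None, 18, None, None, 14, 28]
Definition: a tree is height-balanced if, at every node, |h(left) - h(right)| <= 1 (empty subtree has height -1).
Bottom-up per-node check:
  node 14: h_left=-1, h_right=-1, diff=0 [OK], height=0
  node 28: h_left=-1, h_right=-1, diff=0 [OK], height=0
  node 18: h_left=0, h_right=0, diff=0 [OK], height=1
  node 13: h_left=-1, h_right=1, diff=2 [FAIL (|-1-1|=2 > 1)], height=2
  node 2: h_left=-1, h_right=2, diff=3 [FAIL (|-1-2|=3 > 1)], height=3
  node 33: h_left=-1, h_right=-1, diff=0 [OK], height=0
  node 37: h_left=0, h_right=-1, diff=1 [OK], height=1
  node 31: h_left=3, h_right=1, diff=2 [FAIL (|3-1|=2 > 1)], height=4
  node 46: h_left=-1, h_right=-1, diff=0 [OK], height=0
  node 47: h_left=0, h_right=-1, diff=1 [OK], height=1
  node 42: h_left=4, h_right=1, diff=3 [FAIL (|4-1|=3 > 1)], height=5
Node 13 violates the condition: |-1 - 1| = 2 > 1.
Result: Not balanced


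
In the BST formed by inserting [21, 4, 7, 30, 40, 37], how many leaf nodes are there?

Tree built from: [21, 4, 7, 30, 40, 37]
Tree (level-order array): [21, 4, 30, None, 7, None, 40, None, None, 37]
Rule: A leaf has 0 children.
Per-node child counts:
  node 21: 2 child(ren)
  node 4: 1 child(ren)
  node 7: 0 child(ren)
  node 30: 1 child(ren)
  node 40: 1 child(ren)
  node 37: 0 child(ren)
Matching nodes: [7, 37]
Count of leaf nodes: 2


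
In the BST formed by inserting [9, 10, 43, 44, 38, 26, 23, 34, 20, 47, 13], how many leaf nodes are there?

Tree built from: [9, 10, 43, 44, 38, 26, 23, 34, 20, 47, 13]
Tree (level-order array): [9, None, 10, None, 43, 38, 44, 26, None, None, 47, 23, 34, None, None, 20, None, None, None, 13]
Rule: A leaf has 0 children.
Per-node child counts:
  node 9: 1 child(ren)
  node 10: 1 child(ren)
  node 43: 2 child(ren)
  node 38: 1 child(ren)
  node 26: 2 child(ren)
  node 23: 1 child(ren)
  node 20: 1 child(ren)
  node 13: 0 child(ren)
  node 34: 0 child(ren)
  node 44: 1 child(ren)
  node 47: 0 child(ren)
Matching nodes: [13, 34, 47]
Count of leaf nodes: 3


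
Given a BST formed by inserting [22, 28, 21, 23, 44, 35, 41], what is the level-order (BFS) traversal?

Tree insertion order: [22, 28, 21, 23, 44, 35, 41]
Tree (level-order array): [22, 21, 28, None, None, 23, 44, None, None, 35, None, None, 41]
BFS from the root, enqueuing left then right child of each popped node:
  queue [22] -> pop 22, enqueue [21, 28], visited so far: [22]
  queue [21, 28] -> pop 21, enqueue [none], visited so far: [22, 21]
  queue [28] -> pop 28, enqueue [23, 44], visited so far: [22, 21, 28]
  queue [23, 44] -> pop 23, enqueue [none], visited so far: [22, 21, 28, 23]
  queue [44] -> pop 44, enqueue [35], visited so far: [22, 21, 28, 23, 44]
  queue [35] -> pop 35, enqueue [41], visited so far: [22, 21, 28, 23, 44, 35]
  queue [41] -> pop 41, enqueue [none], visited so far: [22, 21, 28, 23, 44, 35, 41]
Result: [22, 21, 28, 23, 44, 35, 41]


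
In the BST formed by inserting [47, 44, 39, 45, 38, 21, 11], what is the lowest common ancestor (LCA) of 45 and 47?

Tree insertion order: [47, 44, 39, 45, 38, 21, 11]
Tree (level-order array): [47, 44, None, 39, 45, 38, None, None, None, 21, None, 11]
In a BST, the LCA of p=45, q=47 is the first node v on the
root-to-leaf path with p <= v <= q (go left if both < v, right if both > v).
Walk from root:
  at 47: 45 <= 47 <= 47, this is the LCA
LCA = 47


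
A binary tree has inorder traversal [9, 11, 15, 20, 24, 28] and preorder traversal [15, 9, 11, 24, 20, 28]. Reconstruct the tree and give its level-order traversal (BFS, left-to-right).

Inorder:  [9, 11, 15, 20, 24, 28]
Preorder: [15, 9, 11, 24, 20, 28]
Algorithm: preorder visits root first, so consume preorder in order;
for each root, split the current inorder slice at that value into
left-subtree inorder and right-subtree inorder, then recurse.
Recursive splits:
  root=15; inorder splits into left=[9, 11], right=[20, 24, 28]
  root=9; inorder splits into left=[], right=[11]
  root=11; inorder splits into left=[], right=[]
  root=24; inorder splits into left=[20], right=[28]
  root=20; inorder splits into left=[], right=[]
  root=28; inorder splits into left=[], right=[]
Reconstructed level-order: [15, 9, 24, 11, 20, 28]


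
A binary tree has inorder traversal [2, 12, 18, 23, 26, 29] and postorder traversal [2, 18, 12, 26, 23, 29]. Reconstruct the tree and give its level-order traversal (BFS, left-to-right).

Inorder:   [2, 12, 18, 23, 26, 29]
Postorder: [2, 18, 12, 26, 23, 29]
Algorithm: postorder visits root last, so walk postorder right-to-left;
each value is the root of the current inorder slice — split it at that
value, recurse on the right subtree first, then the left.
Recursive splits:
  root=29; inorder splits into left=[2, 12, 18, 23, 26], right=[]
  root=23; inorder splits into left=[2, 12, 18], right=[26]
  root=26; inorder splits into left=[], right=[]
  root=12; inorder splits into left=[2], right=[18]
  root=18; inorder splits into left=[], right=[]
  root=2; inorder splits into left=[], right=[]
Reconstructed level-order: [29, 23, 12, 26, 2, 18]


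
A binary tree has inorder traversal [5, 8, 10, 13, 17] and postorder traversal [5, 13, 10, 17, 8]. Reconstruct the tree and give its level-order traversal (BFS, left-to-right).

Inorder:   [5, 8, 10, 13, 17]
Postorder: [5, 13, 10, 17, 8]
Algorithm: postorder visits root last, so walk postorder right-to-left;
each value is the root of the current inorder slice — split it at that
value, recurse on the right subtree first, then the left.
Recursive splits:
  root=8; inorder splits into left=[5], right=[10, 13, 17]
  root=17; inorder splits into left=[10, 13], right=[]
  root=10; inorder splits into left=[], right=[13]
  root=13; inorder splits into left=[], right=[]
  root=5; inorder splits into left=[], right=[]
Reconstructed level-order: [8, 5, 17, 10, 13]


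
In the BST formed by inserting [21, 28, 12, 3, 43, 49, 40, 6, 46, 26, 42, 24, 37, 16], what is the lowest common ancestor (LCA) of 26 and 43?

Tree insertion order: [21, 28, 12, 3, 43, 49, 40, 6, 46, 26, 42, 24, 37, 16]
Tree (level-order array): [21, 12, 28, 3, 16, 26, 43, None, 6, None, None, 24, None, 40, 49, None, None, None, None, 37, 42, 46]
In a BST, the LCA of p=26, q=43 is the first node v on the
root-to-leaf path with p <= v <= q (go left if both < v, right if both > v).
Walk from root:
  at 21: both 26 and 43 > 21, go right
  at 28: 26 <= 28 <= 43, this is the LCA
LCA = 28


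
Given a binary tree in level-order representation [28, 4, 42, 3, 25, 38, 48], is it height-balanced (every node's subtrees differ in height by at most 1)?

Tree (level-order array): [28, 4, 42, 3, 25, 38, 48]
Definition: a tree is height-balanced if, at every node, |h(left) - h(right)| <= 1 (empty subtree has height -1).
Bottom-up per-node check:
  node 3: h_left=-1, h_right=-1, diff=0 [OK], height=0
  node 25: h_left=-1, h_right=-1, diff=0 [OK], height=0
  node 4: h_left=0, h_right=0, diff=0 [OK], height=1
  node 38: h_left=-1, h_right=-1, diff=0 [OK], height=0
  node 48: h_left=-1, h_right=-1, diff=0 [OK], height=0
  node 42: h_left=0, h_right=0, diff=0 [OK], height=1
  node 28: h_left=1, h_right=1, diff=0 [OK], height=2
All nodes satisfy the balance condition.
Result: Balanced


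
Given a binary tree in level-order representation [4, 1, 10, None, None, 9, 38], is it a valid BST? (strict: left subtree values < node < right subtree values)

Level-order array: [4, 1, 10, None, None, 9, 38]
Validate using subtree bounds (lo, hi): at each node, require lo < value < hi,
then recurse left with hi=value and right with lo=value.
Preorder trace (stopping at first violation):
  at node 4 with bounds (-inf, +inf): OK
  at node 1 with bounds (-inf, 4): OK
  at node 10 with bounds (4, +inf): OK
  at node 9 with bounds (4, 10): OK
  at node 38 with bounds (10, +inf): OK
No violation found at any node.
Result: Valid BST


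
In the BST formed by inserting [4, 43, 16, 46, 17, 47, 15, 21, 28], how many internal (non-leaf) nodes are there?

Tree built from: [4, 43, 16, 46, 17, 47, 15, 21, 28]
Tree (level-order array): [4, None, 43, 16, 46, 15, 17, None, 47, None, None, None, 21, None, None, None, 28]
Rule: An internal node has at least one child.
Per-node child counts:
  node 4: 1 child(ren)
  node 43: 2 child(ren)
  node 16: 2 child(ren)
  node 15: 0 child(ren)
  node 17: 1 child(ren)
  node 21: 1 child(ren)
  node 28: 0 child(ren)
  node 46: 1 child(ren)
  node 47: 0 child(ren)
Matching nodes: [4, 43, 16, 17, 21, 46]
Count of internal (non-leaf) nodes: 6


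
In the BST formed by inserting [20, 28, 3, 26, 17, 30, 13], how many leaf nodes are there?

Tree built from: [20, 28, 3, 26, 17, 30, 13]
Tree (level-order array): [20, 3, 28, None, 17, 26, 30, 13]
Rule: A leaf has 0 children.
Per-node child counts:
  node 20: 2 child(ren)
  node 3: 1 child(ren)
  node 17: 1 child(ren)
  node 13: 0 child(ren)
  node 28: 2 child(ren)
  node 26: 0 child(ren)
  node 30: 0 child(ren)
Matching nodes: [13, 26, 30]
Count of leaf nodes: 3


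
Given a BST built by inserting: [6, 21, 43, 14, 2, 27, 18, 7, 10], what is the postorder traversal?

Tree insertion order: [6, 21, 43, 14, 2, 27, 18, 7, 10]
Tree (level-order array): [6, 2, 21, None, None, 14, 43, 7, 18, 27, None, None, 10]
Postorder traversal: [2, 10, 7, 18, 14, 27, 43, 21, 6]


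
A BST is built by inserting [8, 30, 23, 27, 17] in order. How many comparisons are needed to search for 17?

Search path for 17: 8 -> 30 -> 23 -> 17
Found: True
Comparisons: 4


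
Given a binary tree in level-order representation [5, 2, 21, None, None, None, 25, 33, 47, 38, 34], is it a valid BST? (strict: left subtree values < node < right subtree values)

Level-order array: [5, 2, 21, None, None, None, 25, 33, 47, 38, 34]
Validate using subtree bounds (lo, hi): at each node, require lo < value < hi,
then recurse left with hi=value and right with lo=value.
Preorder trace (stopping at first violation):
  at node 5 with bounds (-inf, +inf): OK
  at node 2 with bounds (-inf, 5): OK
  at node 21 with bounds (5, +inf): OK
  at node 25 with bounds (21, +inf): OK
  at node 33 with bounds (21, 25): VIOLATION
Node 33 violates its bound: not (21 < 33 < 25).
Result: Not a valid BST


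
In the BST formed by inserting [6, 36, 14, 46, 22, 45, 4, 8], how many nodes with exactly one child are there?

Tree built from: [6, 36, 14, 46, 22, 45, 4, 8]
Tree (level-order array): [6, 4, 36, None, None, 14, 46, 8, 22, 45]
Rule: These are nodes with exactly 1 non-null child.
Per-node child counts:
  node 6: 2 child(ren)
  node 4: 0 child(ren)
  node 36: 2 child(ren)
  node 14: 2 child(ren)
  node 8: 0 child(ren)
  node 22: 0 child(ren)
  node 46: 1 child(ren)
  node 45: 0 child(ren)
Matching nodes: [46]
Count of nodes with exactly one child: 1


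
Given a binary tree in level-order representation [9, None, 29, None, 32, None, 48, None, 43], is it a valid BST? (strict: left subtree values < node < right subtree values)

Level-order array: [9, None, 29, None, 32, None, 48, None, 43]
Validate using subtree bounds (lo, hi): at each node, require lo < value < hi,
then recurse left with hi=value and right with lo=value.
Preorder trace (stopping at first violation):
  at node 9 with bounds (-inf, +inf): OK
  at node 29 with bounds (9, +inf): OK
  at node 32 with bounds (29, +inf): OK
  at node 48 with bounds (32, +inf): OK
  at node 43 with bounds (48, +inf): VIOLATION
Node 43 violates its bound: not (48 < 43 < +inf).
Result: Not a valid BST


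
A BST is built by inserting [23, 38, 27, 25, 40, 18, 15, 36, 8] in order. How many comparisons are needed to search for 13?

Search path for 13: 23 -> 18 -> 15 -> 8
Found: False
Comparisons: 4


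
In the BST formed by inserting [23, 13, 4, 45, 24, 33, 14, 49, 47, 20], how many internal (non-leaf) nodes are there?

Tree built from: [23, 13, 4, 45, 24, 33, 14, 49, 47, 20]
Tree (level-order array): [23, 13, 45, 4, 14, 24, 49, None, None, None, 20, None, 33, 47]
Rule: An internal node has at least one child.
Per-node child counts:
  node 23: 2 child(ren)
  node 13: 2 child(ren)
  node 4: 0 child(ren)
  node 14: 1 child(ren)
  node 20: 0 child(ren)
  node 45: 2 child(ren)
  node 24: 1 child(ren)
  node 33: 0 child(ren)
  node 49: 1 child(ren)
  node 47: 0 child(ren)
Matching nodes: [23, 13, 14, 45, 24, 49]
Count of internal (non-leaf) nodes: 6


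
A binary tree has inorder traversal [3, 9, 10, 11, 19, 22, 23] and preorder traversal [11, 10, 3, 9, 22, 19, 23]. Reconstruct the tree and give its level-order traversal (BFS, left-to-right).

Inorder:  [3, 9, 10, 11, 19, 22, 23]
Preorder: [11, 10, 3, 9, 22, 19, 23]
Algorithm: preorder visits root first, so consume preorder in order;
for each root, split the current inorder slice at that value into
left-subtree inorder and right-subtree inorder, then recurse.
Recursive splits:
  root=11; inorder splits into left=[3, 9, 10], right=[19, 22, 23]
  root=10; inorder splits into left=[3, 9], right=[]
  root=3; inorder splits into left=[], right=[9]
  root=9; inorder splits into left=[], right=[]
  root=22; inorder splits into left=[19], right=[23]
  root=19; inorder splits into left=[], right=[]
  root=23; inorder splits into left=[], right=[]
Reconstructed level-order: [11, 10, 22, 3, 19, 23, 9]


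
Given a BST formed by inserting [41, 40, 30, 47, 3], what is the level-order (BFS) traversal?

Tree insertion order: [41, 40, 30, 47, 3]
Tree (level-order array): [41, 40, 47, 30, None, None, None, 3]
BFS from the root, enqueuing left then right child of each popped node:
  queue [41] -> pop 41, enqueue [40, 47], visited so far: [41]
  queue [40, 47] -> pop 40, enqueue [30], visited so far: [41, 40]
  queue [47, 30] -> pop 47, enqueue [none], visited so far: [41, 40, 47]
  queue [30] -> pop 30, enqueue [3], visited so far: [41, 40, 47, 30]
  queue [3] -> pop 3, enqueue [none], visited so far: [41, 40, 47, 30, 3]
Result: [41, 40, 47, 30, 3]


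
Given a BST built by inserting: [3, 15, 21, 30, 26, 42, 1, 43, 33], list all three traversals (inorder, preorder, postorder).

Tree insertion order: [3, 15, 21, 30, 26, 42, 1, 43, 33]
Tree (level-order array): [3, 1, 15, None, None, None, 21, None, 30, 26, 42, None, None, 33, 43]
Inorder (L, root, R): [1, 3, 15, 21, 26, 30, 33, 42, 43]
Preorder (root, L, R): [3, 1, 15, 21, 30, 26, 42, 33, 43]
Postorder (L, R, root): [1, 26, 33, 43, 42, 30, 21, 15, 3]


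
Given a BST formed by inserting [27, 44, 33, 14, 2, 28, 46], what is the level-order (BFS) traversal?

Tree insertion order: [27, 44, 33, 14, 2, 28, 46]
Tree (level-order array): [27, 14, 44, 2, None, 33, 46, None, None, 28]
BFS from the root, enqueuing left then right child of each popped node:
  queue [27] -> pop 27, enqueue [14, 44], visited so far: [27]
  queue [14, 44] -> pop 14, enqueue [2], visited so far: [27, 14]
  queue [44, 2] -> pop 44, enqueue [33, 46], visited so far: [27, 14, 44]
  queue [2, 33, 46] -> pop 2, enqueue [none], visited so far: [27, 14, 44, 2]
  queue [33, 46] -> pop 33, enqueue [28], visited so far: [27, 14, 44, 2, 33]
  queue [46, 28] -> pop 46, enqueue [none], visited so far: [27, 14, 44, 2, 33, 46]
  queue [28] -> pop 28, enqueue [none], visited so far: [27, 14, 44, 2, 33, 46, 28]
Result: [27, 14, 44, 2, 33, 46, 28]


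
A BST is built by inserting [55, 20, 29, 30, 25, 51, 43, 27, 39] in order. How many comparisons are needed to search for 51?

Search path for 51: 55 -> 20 -> 29 -> 30 -> 51
Found: True
Comparisons: 5


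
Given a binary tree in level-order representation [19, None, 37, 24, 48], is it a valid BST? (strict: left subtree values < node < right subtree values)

Level-order array: [19, None, 37, 24, 48]
Validate using subtree bounds (lo, hi): at each node, require lo < value < hi,
then recurse left with hi=value and right with lo=value.
Preorder trace (stopping at first violation):
  at node 19 with bounds (-inf, +inf): OK
  at node 37 with bounds (19, +inf): OK
  at node 24 with bounds (19, 37): OK
  at node 48 with bounds (37, +inf): OK
No violation found at any node.
Result: Valid BST


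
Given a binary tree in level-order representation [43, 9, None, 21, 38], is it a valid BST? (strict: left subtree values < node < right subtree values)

Level-order array: [43, 9, None, 21, 38]
Validate using subtree bounds (lo, hi): at each node, require lo < value < hi,
then recurse left with hi=value and right with lo=value.
Preorder trace (stopping at first violation):
  at node 43 with bounds (-inf, +inf): OK
  at node 9 with bounds (-inf, 43): OK
  at node 21 with bounds (-inf, 9): VIOLATION
Node 21 violates its bound: not (-inf < 21 < 9).
Result: Not a valid BST


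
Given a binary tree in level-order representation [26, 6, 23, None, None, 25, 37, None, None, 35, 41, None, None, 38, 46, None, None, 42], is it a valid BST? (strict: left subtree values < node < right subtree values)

Level-order array: [26, 6, 23, None, None, 25, 37, None, None, 35, 41, None, None, 38, 46, None, None, 42]
Validate using subtree bounds (lo, hi): at each node, require lo < value < hi,
then recurse left with hi=value and right with lo=value.
Preorder trace (stopping at first violation):
  at node 26 with bounds (-inf, +inf): OK
  at node 6 with bounds (-inf, 26): OK
  at node 23 with bounds (26, +inf): VIOLATION
Node 23 violates its bound: not (26 < 23 < +inf).
Result: Not a valid BST


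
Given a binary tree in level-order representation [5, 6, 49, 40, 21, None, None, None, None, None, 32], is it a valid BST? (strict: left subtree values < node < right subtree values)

Level-order array: [5, 6, 49, 40, 21, None, None, None, None, None, 32]
Validate using subtree bounds (lo, hi): at each node, require lo < value < hi,
then recurse left with hi=value and right with lo=value.
Preorder trace (stopping at first violation):
  at node 5 with bounds (-inf, +inf): OK
  at node 6 with bounds (-inf, 5): VIOLATION
Node 6 violates its bound: not (-inf < 6 < 5).
Result: Not a valid BST


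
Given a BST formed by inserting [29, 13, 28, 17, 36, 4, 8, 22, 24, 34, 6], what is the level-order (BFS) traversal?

Tree insertion order: [29, 13, 28, 17, 36, 4, 8, 22, 24, 34, 6]
Tree (level-order array): [29, 13, 36, 4, 28, 34, None, None, 8, 17, None, None, None, 6, None, None, 22, None, None, None, 24]
BFS from the root, enqueuing left then right child of each popped node:
  queue [29] -> pop 29, enqueue [13, 36], visited so far: [29]
  queue [13, 36] -> pop 13, enqueue [4, 28], visited so far: [29, 13]
  queue [36, 4, 28] -> pop 36, enqueue [34], visited so far: [29, 13, 36]
  queue [4, 28, 34] -> pop 4, enqueue [8], visited so far: [29, 13, 36, 4]
  queue [28, 34, 8] -> pop 28, enqueue [17], visited so far: [29, 13, 36, 4, 28]
  queue [34, 8, 17] -> pop 34, enqueue [none], visited so far: [29, 13, 36, 4, 28, 34]
  queue [8, 17] -> pop 8, enqueue [6], visited so far: [29, 13, 36, 4, 28, 34, 8]
  queue [17, 6] -> pop 17, enqueue [22], visited so far: [29, 13, 36, 4, 28, 34, 8, 17]
  queue [6, 22] -> pop 6, enqueue [none], visited so far: [29, 13, 36, 4, 28, 34, 8, 17, 6]
  queue [22] -> pop 22, enqueue [24], visited so far: [29, 13, 36, 4, 28, 34, 8, 17, 6, 22]
  queue [24] -> pop 24, enqueue [none], visited so far: [29, 13, 36, 4, 28, 34, 8, 17, 6, 22, 24]
Result: [29, 13, 36, 4, 28, 34, 8, 17, 6, 22, 24]


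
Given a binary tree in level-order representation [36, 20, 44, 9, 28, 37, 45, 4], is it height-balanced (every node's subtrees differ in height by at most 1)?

Tree (level-order array): [36, 20, 44, 9, 28, 37, 45, 4]
Definition: a tree is height-balanced if, at every node, |h(left) - h(right)| <= 1 (empty subtree has height -1).
Bottom-up per-node check:
  node 4: h_left=-1, h_right=-1, diff=0 [OK], height=0
  node 9: h_left=0, h_right=-1, diff=1 [OK], height=1
  node 28: h_left=-1, h_right=-1, diff=0 [OK], height=0
  node 20: h_left=1, h_right=0, diff=1 [OK], height=2
  node 37: h_left=-1, h_right=-1, diff=0 [OK], height=0
  node 45: h_left=-1, h_right=-1, diff=0 [OK], height=0
  node 44: h_left=0, h_right=0, diff=0 [OK], height=1
  node 36: h_left=2, h_right=1, diff=1 [OK], height=3
All nodes satisfy the balance condition.
Result: Balanced


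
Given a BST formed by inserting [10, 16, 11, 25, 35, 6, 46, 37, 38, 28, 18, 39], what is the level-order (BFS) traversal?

Tree insertion order: [10, 16, 11, 25, 35, 6, 46, 37, 38, 28, 18, 39]
Tree (level-order array): [10, 6, 16, None, None, 11, 25, None, None, 18, 35, None, None, 28, 46, None, None, 37, None, None, 38, None, 39]
BFS from the root, enqueuing left then right child of each popped node:
  queue [10] -> pop 10, enqueue [6, 16], visited so far: [10]
  queue [6, 16] -> pop 6, enqueue [none], visited so far: [10, 6]
  queue [16] -> pop 16, enqueue [11, 25], visited so far: [10, 6, 16]
  queue [11, 25] -> pop 11, enqueue [none], visited so far: [10, 6, 16, 11]
  queue [25] -> pop 25, enqueue [18, 35], visited so far: [10, 6, 16, 11, 25]
  queue [18, 35] -> pop 18, enqueue [none], visited so far: [10, 6, 16, 11, 25, 18]
  queue [35] -> pop 35, enqueue [28, 46], visited so far: [10, 6, 16, 11, 25, 18, 35]
  queue [28, 46] -> pop 28, enqueue [none], visited so far: [10, 6, 16, 11, 25, 18, 35, 28]
  queue [46] -> pop 46, enqueue [37], visited so far: [10, 6, 16, 11, 25, 18, 35, 28, 46]
  queue [37] -> pop 37, enqueue [38], visited so far: [10, 6, 16, 11, 25, 18, 35, 28, 46, 37]
  queue [38] -> pop 38, enqueue [39], visited so far: [10, 6, 16, 11, 25, 18, 35, 28, 46, 37, 38]
  queue [39] -> pop 39, enqueue [none], visited so far: [10, 6, 16, 11, 25, 18, 35, 28, 46, 37, 38, 39]
Result: [10, 6, 16, 11, 25, 18, 35, 28, 46, 37, 38, 39]


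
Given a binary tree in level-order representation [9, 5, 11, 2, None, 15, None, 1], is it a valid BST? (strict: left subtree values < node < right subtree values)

Level-order array: [9, 5, 11, 2, None, 15, None, 1]
Validate using subtree bounds (lo, hi): at each node, require lo < value < hi,
then recurse left with hi=value and right with lo=value.
Preorder trace (stopping at first violation):
  at node 9 with bounds (-inf, +inf): OK
  at node 5 with bounds (-inf, 9): OK
  at node 2 with bounds (-inf, 5): OK
  at node 1 with bounds (-inf, 2): OK
  at node 11 with bounds (9, +inf): OK
  at node 15 with bounds (9, 11): VIOLATION
Node 15 violates its bound: not (9 < 15 < 11).
Result: Not a valid BST


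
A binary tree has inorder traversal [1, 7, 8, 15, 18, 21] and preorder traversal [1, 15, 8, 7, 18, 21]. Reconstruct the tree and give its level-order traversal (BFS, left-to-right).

Inorder:  [1, 7, 8, 15, 18, 21]
Preorder: [1, 15, 8, 7, 18, 21]
Algorithm: preorder visits root first, so consume preorder in order;
for each root, split the current inorder slice at that value into
left-subtree inorder and right-subtree inorder, then recurse.
Recursive splits:
  root=1; inorder splits into left=[], right=[7, 8, 15, 18, 21]
  root=15; inorder splits into left=[7, 8], right=[18, 21]
  root=8; inorder splits into left=[7], right=[]
  root=7; inorder splits into left=[], right=[]
  root=18; inorder splits into left=[], right=[21]
  root=21; inorder splits into left=[], right=[]
Reconstructed level-order: [1, 15, 8, 18, 7, 21]


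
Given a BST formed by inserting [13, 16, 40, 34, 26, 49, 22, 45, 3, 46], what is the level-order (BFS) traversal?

Tree insertion order: [13, 16, 40, 34, 26, 49, 22, 45, 3, 46]
Tree (level-order array): [13, 3, 16, None, None, None, 40, 34, 49, 26, None, 45, None, 22, None, None, 46]
BFS from the root, enqueuing left then right child of each popped node:
  queue [13] -> pop 13, enqueue [3, 16], visited so far: [13]
  queue [3, 16] -> pop 3, enqueue [none], visited so far: [13, 3]
  queue [16] -> pop 16, enqueue [40], visited so far: [13, 3, 16]
  queue [40] -> pop 40, enqueue [34, 49], visited so far: [13, 3, 16, 40]
  queue [34, 49] -> pop 34, enqueue [26], visited so far: [13, 3, 16, 40, 34]
  queue [49, 26] -> pop 49, enqueue [45], visited so far: [13, 3, 16, 40, 34, 49]
  queue [26, 45] -> pop 26, enqueue [22], visited so far: [13, 3, 16, 40, 34, 49, 26]
  queue [45, 22] -> pop 45, enqueue [46], visited so far: [13, 3, 16, 40, 34, 49, 26, 45]
  queue [22, 46] -> pop 22, enqueue [none], visited so far: [13, 3, 16, 40, 34, 49, 26, 45, 22]
  queue [46] -> pop 46, enqueue [none], visited so far: [13, 3, 16, 40, 34, 49, 26, 45, 22, 46]
Result: [13, 3, 16, 40, 34, 49, 26, 45, 22, 46]


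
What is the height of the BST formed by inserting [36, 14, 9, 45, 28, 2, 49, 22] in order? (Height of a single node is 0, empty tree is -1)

Insertion order: [36, 14, 9, 45, 28, 2, 49, 22]
Tree (level-order array): [36, 14, 45, 9, 28, None, 49, 2, None, 22]
Compute height bottom-up (empty subtree = -1):
  height(2) = 1 + max(-1, -1) = 0
  height(9) = 1 + max(0, -1) = 1
  height(22) = 1 + max(-1, -1) = 0
  height(28) = 1 + max(0, -1) = 1
  height(14) = 1 + max(1, 1) = 2
  height(49) = 1 + max(-1, -1) = 0
  height(45) = 1 + max(-1, 0) = 1
  height(36) = 1 + max(2, 1) = 3
Height = 3


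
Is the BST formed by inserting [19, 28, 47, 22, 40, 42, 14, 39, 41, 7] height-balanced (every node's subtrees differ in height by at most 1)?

Tree (level-order array): [19, 14, 28, 7, None, 22, 47, None, None, None, None, 40, None, 39, 42, None, None, 41]
Definition: a tree is height-balanced if, at every node, |h(left) - h(right)| <= 1 (empty subtree has height -1).
Bottom-up per-node check:
  node 7: h_left=-1, h_right=-1, diff=0 [OK], height=0
  node 14: h_left=0, h_right=-1, diff=1 [OK], height=1
  node 22: h_left=-1, h_right=-1, diff=0 [OK], height=0
  node 39: h_left=-1, h_right=-1, diff=0 [OK], height=0
  node 41: h_left=-1, h_right=-1, diff=0 [OK], height=0
  node 42: h_left=0, h_right=-1, diff=1 [OK], height=1
  node 40: h_left=0, h_right=1, diff=1 [OK], height=2
  node 47: h_left=2, h_right=-1, diff=3 [FAIL (|2--1|=3 > 1)], height=3
  node 28: h_left=0, h_right=3, diff=3 [FAIL (|0-3|=3 > 1)], height=4
  node 19: h_left=1, h_right=4, diff=3 [FAIL (|1-4|=3 > 1)], height=5
Node 47 violates the condition: |2 - -1| = 3 > 1.
Result: Not balanced


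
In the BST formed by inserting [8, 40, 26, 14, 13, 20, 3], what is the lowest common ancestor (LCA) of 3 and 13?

Tree insertion order: [8, 40, 26, 14, 13, 20, 3]
Tree (level-order array): [8, 3, 40, None, None, 26, None, 14, None, 13, 20]
In a BST, the LCA of p=3, q=13 is the first node v on the
root-to-leaf path with p <= v <= q (go left if both < v, right if both > v).
Walk from root:
  at 8: 3 <= 8 <= 13, this is the LCA
LCA = 8


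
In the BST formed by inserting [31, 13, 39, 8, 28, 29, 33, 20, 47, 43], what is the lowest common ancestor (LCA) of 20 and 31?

Tree insertion order: [31, 13, 39, 8, 28, 29, 33, 20, 47, 43]
Tree (level-order array): [31, 13, 39, 8, 28, 33, 47, None, None, 20, 29, None, None, 43]
In a BST, the LCA of p=20, q=31 is the first node v on the
root-to-leaf path with p <= v <= q (go left if both < v, right if both > v).
Walk from root:
  at 31: 20 <= 31 <= 31, this is the LCA
LCA = 31


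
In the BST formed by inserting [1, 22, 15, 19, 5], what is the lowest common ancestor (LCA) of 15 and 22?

Tree insertion order: [1, 22, 15, 19, 5]
Tree (level-order array): [1, None, 22, 15, None, 5, 19]
In a BST, the LCA of p=15, q=22 is the first node v on the
root-to-leaf path with p <= v <= q (go left if both < v, right if both > v).
Walk from root:
  at 1: both 15 and 22 > 1, go right
  at 22: 15 <= 22 <= 22, this is the LCA
LCA = 22


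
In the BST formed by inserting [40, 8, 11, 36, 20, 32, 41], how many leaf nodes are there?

Tree built from: [40, 8, 11, 36, 20, 32, 41]
Tree (level-order array): [40, 8, 41, None, 11, None, None, None, 36, 20, None, None, 32]
Rule: A leaf has 0 children.
Per-node child counts:
  node 40: 2 child(ren)
  node 8: 1 child(ren)
  node 11: 1 child(ren)
  node 36: 1 child(ren)
  node 20: 1 child(ren)
  node 32: 0 child(ren)
  node 41: 0 child(ren)
Matching nodes: [32, 41]
Count of leaf nodes: 2


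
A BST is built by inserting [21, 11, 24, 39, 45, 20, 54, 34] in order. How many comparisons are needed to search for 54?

Search path for 54: 21 -> 24 -> 39 -> 45 -> 54
Found: True
Comparisons: 5


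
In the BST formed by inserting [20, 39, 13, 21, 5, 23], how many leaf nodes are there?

Tree built from: [20, 39, 13, 21, 5, 23]
Tree (level-order array): [20, 13, 39, 5, None, 21, None, None, None, None, 23]
Rule: A leaf has 0 children.
Per-node child counts:
  node 20: 2 child(ren)
  node 13: 1 child(ren)
  node 5: 0 child(ren)
  node 39: 1 child(ren)
  node 21: 1 child(ren)
  node 23: 0 child(ren)
Matching nodes: [5, 23]
Count of leaf nodes: 2
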